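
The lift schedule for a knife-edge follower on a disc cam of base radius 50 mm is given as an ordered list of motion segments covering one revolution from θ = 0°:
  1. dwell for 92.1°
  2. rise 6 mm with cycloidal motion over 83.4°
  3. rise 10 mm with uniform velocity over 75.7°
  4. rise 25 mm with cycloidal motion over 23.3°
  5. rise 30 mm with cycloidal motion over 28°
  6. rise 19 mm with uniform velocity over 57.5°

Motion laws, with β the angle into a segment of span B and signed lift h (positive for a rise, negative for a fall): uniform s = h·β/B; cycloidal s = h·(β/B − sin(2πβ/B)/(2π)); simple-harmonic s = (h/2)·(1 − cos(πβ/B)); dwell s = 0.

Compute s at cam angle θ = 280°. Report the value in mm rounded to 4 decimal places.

seg 1 [0°–92.1°] dwell: s stays 0.0000
seg 2 [92.1°–175.5°] cycloidal, h=6: full span → s += 6 → s = 6.0000
seg 3 [175.5°–251.2°] uniform, h=10: full span → s += 10 → s = 16.0000
seg 4 [251.2°–274.5°] cycloidal, h=25: full span → s += 25 → s = 41.0000
seg 5 [274.5°–302.5°] cycloidal, h=30: θ=280° here. β=5.5, B=28. 30·(0.1964 − sin(2π·0.1964)/(2π)) = 1.3861 → s = 42.3861

42.3861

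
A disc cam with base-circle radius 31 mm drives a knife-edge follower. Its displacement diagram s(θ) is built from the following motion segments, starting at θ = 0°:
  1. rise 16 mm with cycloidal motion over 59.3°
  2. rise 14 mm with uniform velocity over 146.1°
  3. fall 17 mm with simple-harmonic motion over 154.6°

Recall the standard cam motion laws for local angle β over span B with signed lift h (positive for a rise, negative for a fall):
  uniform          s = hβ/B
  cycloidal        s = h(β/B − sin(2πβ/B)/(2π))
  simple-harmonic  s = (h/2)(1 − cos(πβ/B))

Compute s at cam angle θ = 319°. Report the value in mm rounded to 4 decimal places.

seg 1 [0°–59.3°] cycloidal, h=16: full span → s += 16 → s = 16.0000
seg 2 [59.3°–205.4°] uniform, h=14: full span → s += 14 → s = 30.0000
seg 3 [205.4°–360°] simple-harmonic, h=-17: θ=319° here. β=113.6, B=154.6. -17/2·(1 − cos(π·0.7348)) = -14.2166 → s = 15.7834

15.7834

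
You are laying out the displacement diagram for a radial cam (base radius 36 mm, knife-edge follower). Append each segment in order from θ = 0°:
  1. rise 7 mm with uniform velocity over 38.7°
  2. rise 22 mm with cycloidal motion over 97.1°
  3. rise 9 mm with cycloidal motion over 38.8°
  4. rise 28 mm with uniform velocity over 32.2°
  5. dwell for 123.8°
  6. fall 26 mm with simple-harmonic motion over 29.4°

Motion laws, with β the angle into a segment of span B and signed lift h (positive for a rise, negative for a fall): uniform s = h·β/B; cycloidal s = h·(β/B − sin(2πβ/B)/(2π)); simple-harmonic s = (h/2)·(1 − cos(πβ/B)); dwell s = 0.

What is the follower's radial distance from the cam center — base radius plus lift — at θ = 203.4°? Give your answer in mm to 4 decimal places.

seg 1 [0°–38.7°] uniform, h=7: full span → s += 7 → s = 7.0000
seg 2 [38.7°–135.8°] cycloidal, h=22: full span → s += 22 → s = 29.0000
seg 3 [135.8°–174.6°] cycloidal, h=9: full span → s += 9 → s = 38.0000
seg 4 [174.6°–206.8°] uniform, h=28: θ=203.4° here. β=28.8, B=32.2. 28·28.8/32.2 = 25.0435 → s = 63.0435
radial distance = base radius + s = 36 + 63.0435 = 99.0435

99.0435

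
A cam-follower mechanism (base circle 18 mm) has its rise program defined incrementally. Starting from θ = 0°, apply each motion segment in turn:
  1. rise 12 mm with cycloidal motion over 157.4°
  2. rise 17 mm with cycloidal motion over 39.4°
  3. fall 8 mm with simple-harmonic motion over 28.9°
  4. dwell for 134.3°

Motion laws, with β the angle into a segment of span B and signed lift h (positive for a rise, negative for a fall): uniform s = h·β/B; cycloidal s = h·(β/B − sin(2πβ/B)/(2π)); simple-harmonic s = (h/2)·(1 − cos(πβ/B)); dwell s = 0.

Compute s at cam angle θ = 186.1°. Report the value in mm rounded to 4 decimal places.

seg 1 [0°–157.4°] cycloidal, h=12: full span → s += 12 → s = 12.0000
seg 2 [157.4°–196.8°] cycloidal, h=17: θ=186.1° here. β=28.7, B=39.4. 17·(0.7284 − sin(2π·0.7284)/(2π)) = 15.0641 → s = 27.0641

27.0641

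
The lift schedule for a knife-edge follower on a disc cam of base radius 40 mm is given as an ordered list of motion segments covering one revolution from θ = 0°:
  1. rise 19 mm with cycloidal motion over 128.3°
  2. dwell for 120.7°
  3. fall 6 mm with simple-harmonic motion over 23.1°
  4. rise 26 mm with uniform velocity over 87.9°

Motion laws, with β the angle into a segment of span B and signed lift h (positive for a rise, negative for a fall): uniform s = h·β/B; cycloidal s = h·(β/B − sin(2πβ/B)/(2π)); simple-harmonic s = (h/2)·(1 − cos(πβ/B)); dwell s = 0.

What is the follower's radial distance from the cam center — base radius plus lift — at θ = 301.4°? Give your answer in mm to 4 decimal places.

seg 1 [0°–128.3°] cycloidal, h=19: full span → s += 19 → s = 19.0000
seg 2 [128.3°–249°] dwell: s stays 19.0000
seg 3 [249°–272.1°] simple-harmonic, h=-6: full span → s += -6 → s = 13.0000
seg 4 [272.1°–360°] uniform, h=26: θ=301.4° here. β=29.3, B=87.9. 26·29.3/87.9 = 8.6667 → s = 21.6667
radial distance = base radius + s = 40 + 21.6667 = 61.6667

61.6667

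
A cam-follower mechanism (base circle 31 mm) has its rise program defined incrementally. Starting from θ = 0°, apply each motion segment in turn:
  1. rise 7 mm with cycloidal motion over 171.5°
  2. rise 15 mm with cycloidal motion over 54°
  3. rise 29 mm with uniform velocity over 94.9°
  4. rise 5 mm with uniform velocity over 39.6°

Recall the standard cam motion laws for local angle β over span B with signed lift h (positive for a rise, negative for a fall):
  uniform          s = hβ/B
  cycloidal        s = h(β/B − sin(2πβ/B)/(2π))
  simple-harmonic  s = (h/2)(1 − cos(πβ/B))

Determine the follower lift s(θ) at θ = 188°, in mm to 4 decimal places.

seg 1 [0°–171.5°] cycloidal, h=7: full span → s += 7 → s = 7.0000
seg 2 [171.5°–225.5°] cycloidal, h=15: θ=188° here. β=16.5, B=54. 15·(0.3056 − sin(2π·0.3056)/(2π)) = 2.3400 → s = 9.3400

9.3400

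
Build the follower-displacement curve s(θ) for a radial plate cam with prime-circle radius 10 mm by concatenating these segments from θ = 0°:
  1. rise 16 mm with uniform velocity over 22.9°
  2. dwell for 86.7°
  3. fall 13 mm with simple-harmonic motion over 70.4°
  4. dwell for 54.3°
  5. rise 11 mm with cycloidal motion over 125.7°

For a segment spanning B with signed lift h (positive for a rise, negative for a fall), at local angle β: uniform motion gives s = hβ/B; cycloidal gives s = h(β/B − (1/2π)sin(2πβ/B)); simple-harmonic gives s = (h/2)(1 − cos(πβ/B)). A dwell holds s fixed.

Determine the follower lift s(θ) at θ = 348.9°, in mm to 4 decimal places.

seg 1 [0°–22.9°] uniform, h=16: full span → s += 16 → s = 16.0000
seg 2 [22.9°–109.6°] dwell: s stays 16.0000
seg 3 [109.6°–180°] simple-harmonic, h=-13: full span → s += -13 → s = 3.0000
seg 4 [180°–234.3°] dwell: s stays 3.0000
seg 5 [234.3°–360°] cycloidal, h=11: θ=348.9° here. β=114.6, B=125.7. 11·(0.9117 − sin(2π·0.9117)/(2π)) = 10.9509 → s = 13.9509

13.9509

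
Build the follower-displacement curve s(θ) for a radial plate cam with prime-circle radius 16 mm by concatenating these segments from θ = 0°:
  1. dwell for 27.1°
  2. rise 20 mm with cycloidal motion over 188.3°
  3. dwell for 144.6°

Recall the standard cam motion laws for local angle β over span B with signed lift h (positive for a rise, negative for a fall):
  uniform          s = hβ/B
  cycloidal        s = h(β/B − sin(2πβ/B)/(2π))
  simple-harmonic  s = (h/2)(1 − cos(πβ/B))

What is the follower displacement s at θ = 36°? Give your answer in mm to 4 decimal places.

seg 1 [0°–27.1°] dwell: s stays 0.0000
seg 2 [27.1°–215.4°] cycloidal, h=20: θ=36° here. β=8.9, B=188.3. 20·(0.0473 − sin(2π·0.0473)/(2π)) = 0.0138 → s = 0.0138

0.0138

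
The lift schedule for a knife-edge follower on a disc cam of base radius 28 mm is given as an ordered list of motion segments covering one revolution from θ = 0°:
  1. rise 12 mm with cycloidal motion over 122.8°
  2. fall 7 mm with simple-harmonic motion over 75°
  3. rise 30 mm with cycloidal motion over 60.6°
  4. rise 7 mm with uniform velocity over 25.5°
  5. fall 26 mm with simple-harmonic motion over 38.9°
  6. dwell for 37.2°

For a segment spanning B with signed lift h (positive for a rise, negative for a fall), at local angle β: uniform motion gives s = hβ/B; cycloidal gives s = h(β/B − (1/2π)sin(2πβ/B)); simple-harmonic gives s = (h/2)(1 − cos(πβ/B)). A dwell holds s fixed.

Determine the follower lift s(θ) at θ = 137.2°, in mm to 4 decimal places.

seg 1 [0°–122.8°] cycloidal, h=12: full span → s += 12 → s = 12.0000
seg 2 [122.8°–197.8°] simple-harmonic, h=-7: θ=137.2° here. β=14.4, B=75. -7/2·(1 − cos(π·0.1920)) = -0.6176 → s = 11.3824

11.3824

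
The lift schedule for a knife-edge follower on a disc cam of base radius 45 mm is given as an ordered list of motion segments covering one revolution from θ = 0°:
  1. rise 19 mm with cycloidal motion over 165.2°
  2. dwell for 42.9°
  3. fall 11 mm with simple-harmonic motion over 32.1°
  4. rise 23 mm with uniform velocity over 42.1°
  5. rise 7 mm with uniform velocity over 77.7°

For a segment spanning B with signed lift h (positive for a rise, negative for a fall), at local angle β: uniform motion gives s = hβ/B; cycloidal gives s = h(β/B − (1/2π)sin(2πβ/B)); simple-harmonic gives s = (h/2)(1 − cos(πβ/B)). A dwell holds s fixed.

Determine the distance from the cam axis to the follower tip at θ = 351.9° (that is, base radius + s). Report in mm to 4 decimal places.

seg 1 [0°–165.2°] cycloidal, h=19: full span → s += 19 → s = 19.0000
seg 2 [165.2°–208.1°] dwell: s stays 19.0000
seg 3 [208.1°–240.2°] simple-harmonic, h=-11: full span → s += -11 → s = 8.0000
seg 4 [240.2°–282.3°] uniform, h=23: full span → s += 23 → s = 31.0000
seg 5 [282.3°–360°] uniform, h=7: θ=351.9° here. β=69.6, B=77.7. 7·69.6/77.7 = 6.2703 → s = 37.2703
radial distance = base radius + s = 45 + 37.2703 = 82.2703

82.2703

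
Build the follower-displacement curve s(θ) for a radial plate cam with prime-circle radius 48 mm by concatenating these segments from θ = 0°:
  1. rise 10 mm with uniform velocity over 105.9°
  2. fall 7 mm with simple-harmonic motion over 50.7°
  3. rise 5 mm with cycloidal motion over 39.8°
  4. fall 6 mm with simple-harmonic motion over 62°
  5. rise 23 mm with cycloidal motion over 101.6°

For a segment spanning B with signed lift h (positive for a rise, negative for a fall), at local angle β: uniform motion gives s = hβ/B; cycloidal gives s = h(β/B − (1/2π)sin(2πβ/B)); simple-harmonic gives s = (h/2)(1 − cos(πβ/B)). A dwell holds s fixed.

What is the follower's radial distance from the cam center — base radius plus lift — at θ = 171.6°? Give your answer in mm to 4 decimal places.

seg 1 [0°–105.9°] uniform, h=10: full span → s += 10 → s = 10.0000
seg 2 [105.9°–156.6°] simple-harmonic, h=-7: full span → s += -7 → s = 3.0000
seg 3 [156.6°–196.4°] cycloidal, h=5: θ=171.6° here. β=15, B=39.8. 5·(0.3769 − sin(2π·0.3769)/(2π)) = 1.3284 → s = 4.3284
radial distance = base radius + s = 48 + 4.3284 = 52.3284

52.3284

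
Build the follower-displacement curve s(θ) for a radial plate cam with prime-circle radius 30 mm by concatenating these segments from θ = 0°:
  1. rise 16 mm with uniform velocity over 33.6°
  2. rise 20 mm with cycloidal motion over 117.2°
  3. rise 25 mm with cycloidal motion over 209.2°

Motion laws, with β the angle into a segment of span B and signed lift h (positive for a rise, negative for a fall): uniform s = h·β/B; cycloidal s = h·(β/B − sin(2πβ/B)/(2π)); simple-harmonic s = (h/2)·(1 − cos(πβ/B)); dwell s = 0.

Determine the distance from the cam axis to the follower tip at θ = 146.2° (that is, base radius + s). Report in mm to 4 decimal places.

seg 1 [0°–33.6°] uniform, h=16: full span → s += 16 → s = 16.0000
seg 2 [33.6°–150.8°] cycloidal, h=20: θ=146.2° here. β=112.6, B=117.2. 20·(0.9608 − sin(2π·0.9608)/(2π)) = 19.9921 → s = 35.9921
radial distance = base radius + s = 30 + 35.9921 = 65.9921

65.9921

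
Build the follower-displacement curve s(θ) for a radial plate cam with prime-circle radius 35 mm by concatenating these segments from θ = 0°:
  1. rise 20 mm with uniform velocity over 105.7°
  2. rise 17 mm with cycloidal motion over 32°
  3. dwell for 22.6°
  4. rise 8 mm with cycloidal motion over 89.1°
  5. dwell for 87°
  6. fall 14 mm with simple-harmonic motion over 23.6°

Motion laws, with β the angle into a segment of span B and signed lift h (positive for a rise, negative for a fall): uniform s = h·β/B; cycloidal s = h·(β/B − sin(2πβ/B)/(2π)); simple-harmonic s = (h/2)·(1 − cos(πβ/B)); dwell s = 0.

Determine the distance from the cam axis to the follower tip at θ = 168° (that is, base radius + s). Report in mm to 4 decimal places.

seg 1 [0°–105.7°] uniform, h=20: full span → s += 20 → s = 20.0000
seg 2 [105.7°–137.7°] cycloidal, h=17: full span → s += 17 → s = 37.0000
seg 3 [137.7°–160.3°] dwell: s stays 37.0000
seg 4 [160.3°–249.4°] cycloidal, h=8: θ=168° here. β=7.7, B=89.1. 8·(0.0864 − sin(2π·0.0864)/(2π)) = 0.0335 → s = 37.0335
radial distance = base radius + s = 35 + 37.0335 = 72.0335

72.0335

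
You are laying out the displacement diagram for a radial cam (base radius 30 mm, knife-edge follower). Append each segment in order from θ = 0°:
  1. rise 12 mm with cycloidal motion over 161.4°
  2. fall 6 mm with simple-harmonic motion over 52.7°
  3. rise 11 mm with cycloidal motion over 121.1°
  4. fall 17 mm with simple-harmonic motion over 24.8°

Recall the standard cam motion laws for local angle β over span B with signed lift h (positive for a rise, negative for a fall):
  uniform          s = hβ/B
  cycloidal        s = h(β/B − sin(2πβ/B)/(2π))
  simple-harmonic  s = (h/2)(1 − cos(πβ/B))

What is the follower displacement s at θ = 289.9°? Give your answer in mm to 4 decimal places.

seg 1 [0°–161.4°] cycloidal, h=12: full span → s += 12 → s = 12.0000
seg 2 [161.4°–214.1°] simple-harmonic, h=-6: full span → s += -6 → s = 6.0000
seg 3 [214.1°–335.2°] cycloidal, h=11: θ=289.9° here. β=75.8, B=121.1. 11·(0.6259 − sin(2π·0.6259)/(2π)) = 8.1304 → s = 14.1304

14.1304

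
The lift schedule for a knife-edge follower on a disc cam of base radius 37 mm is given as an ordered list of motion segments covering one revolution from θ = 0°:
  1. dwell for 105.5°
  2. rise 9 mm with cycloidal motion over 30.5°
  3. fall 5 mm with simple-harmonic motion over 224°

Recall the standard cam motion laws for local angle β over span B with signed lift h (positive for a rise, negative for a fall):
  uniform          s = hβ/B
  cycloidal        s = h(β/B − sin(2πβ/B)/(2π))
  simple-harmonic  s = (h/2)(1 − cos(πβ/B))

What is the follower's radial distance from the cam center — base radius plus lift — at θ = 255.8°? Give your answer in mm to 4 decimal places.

seg 1 [0°–105.5°] dwell: s stays 0.0000
seg 2 [105.5°–136°] cycloidal, h=9: full span → s += 9 → s = 9.0000
seg 3 [136°–360°] simple-harmonic, h=-5: θ=255.8° here. β=119.8, B=224. -5/2·(1 − cos(π·0.5348)) = -2.7729 → s = 6.2271
radial distance = base radius + s = 37 + 6.2271 = 43.2271

43.2271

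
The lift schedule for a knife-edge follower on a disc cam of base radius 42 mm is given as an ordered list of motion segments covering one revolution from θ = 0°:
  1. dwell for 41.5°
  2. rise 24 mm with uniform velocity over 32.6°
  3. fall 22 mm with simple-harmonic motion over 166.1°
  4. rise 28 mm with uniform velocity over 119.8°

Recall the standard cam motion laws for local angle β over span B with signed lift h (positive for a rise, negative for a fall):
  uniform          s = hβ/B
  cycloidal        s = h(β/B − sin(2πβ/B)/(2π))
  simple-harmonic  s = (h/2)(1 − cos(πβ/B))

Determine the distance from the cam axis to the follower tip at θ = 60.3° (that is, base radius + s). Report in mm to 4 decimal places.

seg 1 [0°–41.5°] dwell: s stays 0.0000
seg 2 [41.5°–74.1°] uniform, h=24: θ=60.3° here. β=18.8, B=32.6. 24·18.8/32.6 = 13.8405 → s = 13.8405
radial distance = base radius + s = 42 + 13.8405 = 55.8405

55.8405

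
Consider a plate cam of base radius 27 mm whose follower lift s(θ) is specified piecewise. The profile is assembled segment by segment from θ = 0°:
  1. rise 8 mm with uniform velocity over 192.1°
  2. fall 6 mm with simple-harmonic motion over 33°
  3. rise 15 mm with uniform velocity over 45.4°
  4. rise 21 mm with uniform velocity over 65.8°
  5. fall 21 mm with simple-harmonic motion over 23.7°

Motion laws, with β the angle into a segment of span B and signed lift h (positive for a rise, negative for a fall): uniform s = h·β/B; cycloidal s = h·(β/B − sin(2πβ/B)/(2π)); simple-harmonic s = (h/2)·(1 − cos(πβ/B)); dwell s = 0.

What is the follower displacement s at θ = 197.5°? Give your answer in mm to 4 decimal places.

seg 1 [0°–192.1°] uniform, h=8: full span → s += 8 → s = 8.0000
seg 2 [192.1°–225.1°] simple-harmonic, h=-6: θ=197.5° here. β=5.4, B=33. -6/2·(1 − cos(π·0.1636)) = -0.3878 → s = 7.6122

7.6122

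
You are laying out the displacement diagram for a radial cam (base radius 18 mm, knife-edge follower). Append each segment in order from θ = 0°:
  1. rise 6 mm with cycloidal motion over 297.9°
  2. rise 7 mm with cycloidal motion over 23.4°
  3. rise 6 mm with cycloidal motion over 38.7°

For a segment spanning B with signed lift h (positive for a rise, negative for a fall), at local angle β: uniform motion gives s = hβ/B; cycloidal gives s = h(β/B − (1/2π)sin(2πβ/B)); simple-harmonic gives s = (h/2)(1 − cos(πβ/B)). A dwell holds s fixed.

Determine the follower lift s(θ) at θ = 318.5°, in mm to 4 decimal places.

seg 1 [0°–297.9°] cycloidal, h=6: full span → s += 6 → s = 6.0000
seg 2 [297.9°–321.3°] cycloidal, h=7: θ=318.5° here. β=20.6, B=23.4. 7·(0.8803 − sin(2π·0.8803)/(2π)) = 6.9233 → s = 12.9233

12.9233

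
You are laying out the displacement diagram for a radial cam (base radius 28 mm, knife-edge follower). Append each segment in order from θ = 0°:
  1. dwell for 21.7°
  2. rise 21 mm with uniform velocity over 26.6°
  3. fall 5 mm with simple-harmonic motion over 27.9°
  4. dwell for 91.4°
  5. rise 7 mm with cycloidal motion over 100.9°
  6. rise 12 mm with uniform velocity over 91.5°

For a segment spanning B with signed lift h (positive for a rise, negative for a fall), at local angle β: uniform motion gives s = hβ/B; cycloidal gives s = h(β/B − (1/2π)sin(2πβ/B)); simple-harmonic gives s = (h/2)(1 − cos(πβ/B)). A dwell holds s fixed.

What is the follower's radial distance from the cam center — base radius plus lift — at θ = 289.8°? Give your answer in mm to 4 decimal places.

seg 1 [0°–21.7°] dwell: s stays 0.0000
seg 2 [21.7°–48.3°] uniform, h=21: full span → s += 21 → s = 21.0000
seg 3 [48.3°–76.2°] simple-harmonic, h=-5: full span → s += -5 → s = 16.0000
seg 4 [76.2°–167.6°] dwell: s stays 16.0000
seg 5 [167.6°–268.5°] cycloidal, h=7: full span → s += 7 → s = 23.0000
seg 6 [268.5°–360°] uniform, h=12: θ=289.8° here. β=21.3, B=91.5. 12·21.3/91.5 = 2.7934 → s = 25.7934
radial distance = base radius + s = 28 + 25.7934 = 53.7934

53.7934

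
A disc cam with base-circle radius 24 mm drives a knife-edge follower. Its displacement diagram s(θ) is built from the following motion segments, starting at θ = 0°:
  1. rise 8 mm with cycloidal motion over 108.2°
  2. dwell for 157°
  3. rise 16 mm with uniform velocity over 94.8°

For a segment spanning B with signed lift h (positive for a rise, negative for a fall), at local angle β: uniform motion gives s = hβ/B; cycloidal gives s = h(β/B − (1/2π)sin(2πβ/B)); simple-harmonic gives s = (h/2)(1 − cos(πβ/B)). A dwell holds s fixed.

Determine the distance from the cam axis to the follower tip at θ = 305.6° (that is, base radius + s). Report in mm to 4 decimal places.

seg 1 [0°–108.2°] cycloidal, h=8: full span → s += 8 → s = 8.0000
seg 2 [108.2°–265.2°] dwell: s stays 8.0000
seg 3 [265.2°–360°] uniform, h=16: θ=305.6° here. β=40.4, B=94.8. 16·40.4/94.8 = 6.8186 → s = 14.8186
radial distance = base radius + s = 24 + 14.8186 = 38.8186

38.8186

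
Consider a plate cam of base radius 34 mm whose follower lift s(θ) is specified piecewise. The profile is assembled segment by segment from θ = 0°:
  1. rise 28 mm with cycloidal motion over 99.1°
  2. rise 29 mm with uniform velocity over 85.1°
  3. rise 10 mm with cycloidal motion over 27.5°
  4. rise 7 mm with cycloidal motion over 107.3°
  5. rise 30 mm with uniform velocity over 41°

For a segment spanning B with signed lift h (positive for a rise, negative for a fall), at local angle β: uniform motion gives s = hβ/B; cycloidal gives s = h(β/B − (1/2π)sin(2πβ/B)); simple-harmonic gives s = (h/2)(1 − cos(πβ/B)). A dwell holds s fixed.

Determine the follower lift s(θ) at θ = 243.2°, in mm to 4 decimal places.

seg 1 [0°–99.1°] cycloidal, h=28: full span → s += 28 → s = 28.0000
seg 2 [99.1°–184.2°] uniform, h=29: full span → s += 29 → s = 57.0000
seg 3 [184.2°–211.7°] cycloidal, h=10: full span → s += 10 → s = 67.0000
seg 4 [211.7°–319°] cycloidal, h=7: θ=243.2° here. β=31.5, B=107.3. 7·(0.2936 − sin(2π·0.2936)/(2π)) = 0.9824 → s = 67.9824

67.9824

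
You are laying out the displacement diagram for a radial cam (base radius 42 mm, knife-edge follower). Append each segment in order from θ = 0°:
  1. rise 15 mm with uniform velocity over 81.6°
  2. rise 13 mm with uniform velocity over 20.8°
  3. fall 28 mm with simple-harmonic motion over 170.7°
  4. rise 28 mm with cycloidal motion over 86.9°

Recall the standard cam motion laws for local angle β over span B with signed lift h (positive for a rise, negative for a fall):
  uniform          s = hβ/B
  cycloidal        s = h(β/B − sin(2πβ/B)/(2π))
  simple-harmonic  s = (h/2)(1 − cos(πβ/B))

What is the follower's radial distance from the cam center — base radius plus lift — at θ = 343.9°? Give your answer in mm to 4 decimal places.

seg 1 [0°–81.6°] uniform, h=15: full span → s += 15 → s = 15.0000
seg 2 [81.6°–102.4°] uniform, h=13: full span → s += 13 → s = 28.0000
seg 3 [102.4°–273.1°] simple-harmonic, h=-28: full span → s += -28 → s = 0.0000
seg 4 [273.1°–360°] cycloidal, h=28: θ=343.9° here. β=70.8, B=86.9. 28·(0.8147 − sin(2π·0.8147)/(2π)) = 26.9053 → s = 26.9053
radial distance = base radius + s = 42 + 26.9053 = 68.9053

68.9053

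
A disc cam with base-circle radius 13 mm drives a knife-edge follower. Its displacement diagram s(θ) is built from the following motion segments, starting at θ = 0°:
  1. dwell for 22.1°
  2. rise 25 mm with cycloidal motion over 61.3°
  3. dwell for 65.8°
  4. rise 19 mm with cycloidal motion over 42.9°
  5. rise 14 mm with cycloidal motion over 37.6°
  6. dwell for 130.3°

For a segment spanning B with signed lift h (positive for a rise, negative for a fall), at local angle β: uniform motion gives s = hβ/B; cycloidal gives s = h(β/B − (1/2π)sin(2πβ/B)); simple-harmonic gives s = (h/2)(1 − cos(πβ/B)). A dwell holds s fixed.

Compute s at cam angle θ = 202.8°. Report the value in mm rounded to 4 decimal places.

seg 1 [0°–22.1°] dwell: s stays 0.0000
seg 2 [22.1°–83.4°] cycloidal, h=25: full span → s += 25 → s = 25.0000
seg 3 [83.4°–149.2°] dwell: s stays 25.0000
seg 4 [149.2°–192.1°] cycloidal, h=19: full span → s += 19 → s = 44.0000
seg 5 [192.1°–229.7°] cycloidal, h=14: θ=202.8° here. β=10.7, B=37.6. 14·(0.2846 − sin(2π·0.2846)/(2π)) = 1.8082 → s = 45.8082

45.8082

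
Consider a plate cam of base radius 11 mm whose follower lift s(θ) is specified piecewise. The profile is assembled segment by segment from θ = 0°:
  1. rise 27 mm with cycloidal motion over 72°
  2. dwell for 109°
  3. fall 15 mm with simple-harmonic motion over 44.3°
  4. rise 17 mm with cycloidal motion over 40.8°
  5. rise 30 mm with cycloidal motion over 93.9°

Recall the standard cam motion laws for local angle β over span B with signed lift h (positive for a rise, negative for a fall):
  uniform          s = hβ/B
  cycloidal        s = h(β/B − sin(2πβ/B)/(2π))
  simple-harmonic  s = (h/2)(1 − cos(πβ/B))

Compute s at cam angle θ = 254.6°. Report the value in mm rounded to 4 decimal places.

seg 1 [0°–72°] cycloidal, h=27: full span → s += 27 → s = 27.0000
seg 2 [72°–181°] dwell: s stays 27.0000
seg 3 [181°–225.3°] simple-harmonic, h=-15: full span → s += -15 → s = 12.0000
seg 4 [225.3°–266.1°] cycloidal, h=17: θ=254.6° here. β=29.3, B=40.8. 17·(0.7181 − sin(2π·0.7181)/(2π)) = 14.8599 → s = 26.8599

26.8599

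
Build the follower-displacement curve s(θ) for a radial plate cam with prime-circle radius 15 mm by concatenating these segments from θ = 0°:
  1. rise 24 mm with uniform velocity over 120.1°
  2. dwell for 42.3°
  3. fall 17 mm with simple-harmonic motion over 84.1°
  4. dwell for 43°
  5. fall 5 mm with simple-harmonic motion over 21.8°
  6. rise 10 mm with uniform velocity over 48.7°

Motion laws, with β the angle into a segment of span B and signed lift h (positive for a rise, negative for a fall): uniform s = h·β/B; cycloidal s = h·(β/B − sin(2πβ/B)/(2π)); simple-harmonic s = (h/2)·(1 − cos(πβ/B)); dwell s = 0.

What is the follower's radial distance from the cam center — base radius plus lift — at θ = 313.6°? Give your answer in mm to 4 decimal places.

seg 1 [0°–120.1°] uniform, h=24: full span → s += 24 → s = 24.0000
seg 2 [120.1°–162.4°] dwell: s stays 24.0000
seg 3 [162.4°–246.5°] simple-harmonic, h=-17: full span → s += -17 → s = 7.0000
seg 4 [246.5°–289.5°] dwell: s stays 7.0000
seg 5 [289.5°–311.3°] simple-harmonic, h=-5: full span → s += -5 → s = 2.0000
seg 6 [311.3°–360°] uniform, h=10: θ=313.6° here. β=2.3, B=48.7. 10·2.3/48.7 = 0.4723 → s = 2.4723
radial distance = base radius + s = 15 + 2.4723 = 17.4723

17.4723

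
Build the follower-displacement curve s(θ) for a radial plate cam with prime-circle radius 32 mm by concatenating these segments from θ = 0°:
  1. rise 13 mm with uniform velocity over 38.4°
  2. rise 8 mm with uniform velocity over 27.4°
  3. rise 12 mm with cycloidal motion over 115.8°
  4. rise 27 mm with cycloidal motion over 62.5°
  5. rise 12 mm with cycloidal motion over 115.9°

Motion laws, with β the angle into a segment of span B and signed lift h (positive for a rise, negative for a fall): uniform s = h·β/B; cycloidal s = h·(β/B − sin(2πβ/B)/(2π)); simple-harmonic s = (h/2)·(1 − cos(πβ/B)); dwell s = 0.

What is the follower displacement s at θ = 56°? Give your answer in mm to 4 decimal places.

seg 1 [0°–38.4°] uniform, h=13: full span → s += 13 → s = 13.0000
seg 2 [38.4°–65.8°] uniform, h=8: θ=56° here. β=17.6, B=27.4. 8·17.6/27.4 = 5.1387 → s = 18.1387

18.1387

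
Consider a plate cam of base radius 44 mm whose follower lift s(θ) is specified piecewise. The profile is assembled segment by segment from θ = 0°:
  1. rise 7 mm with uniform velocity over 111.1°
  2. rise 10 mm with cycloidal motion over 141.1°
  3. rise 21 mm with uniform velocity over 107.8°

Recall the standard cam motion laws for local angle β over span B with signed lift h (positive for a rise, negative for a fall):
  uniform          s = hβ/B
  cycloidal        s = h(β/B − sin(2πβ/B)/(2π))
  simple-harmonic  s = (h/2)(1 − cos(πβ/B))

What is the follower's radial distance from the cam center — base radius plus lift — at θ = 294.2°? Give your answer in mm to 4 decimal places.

seg 1 [0°–111.1°] uniform, h=7: full span → s += 7 → s = 7.0000
seg 2 [111.1°–252.2°] cycloidal, h=10: full span → s += 10 → s = 17.0000
seg 3 [252.2°–360°] uniform, h=21: θ=294.2° here. β=42, B=107.8. 21·42/107.8 = 8.1818 → s = 25.1818
radial distance = base radius + s = 44 + 25.1818 = 69.1818

69.1818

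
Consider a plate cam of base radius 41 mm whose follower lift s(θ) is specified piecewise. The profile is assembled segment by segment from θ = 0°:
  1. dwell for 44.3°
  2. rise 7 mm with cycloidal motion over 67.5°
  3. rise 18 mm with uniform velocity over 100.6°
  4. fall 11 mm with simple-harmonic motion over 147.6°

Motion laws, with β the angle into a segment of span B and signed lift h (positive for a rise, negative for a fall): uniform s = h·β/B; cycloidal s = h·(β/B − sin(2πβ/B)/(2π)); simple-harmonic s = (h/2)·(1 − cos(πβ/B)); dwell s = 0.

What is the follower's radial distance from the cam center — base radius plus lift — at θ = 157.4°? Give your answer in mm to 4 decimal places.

seg 1 [0°–44.3°] dwell: s stays 0.0000
seg 2 [44.3°–111.8°] cycloidal, h=7: full span → s += 7 → s = 7.0000
seg 3 [111.8°–212.4°] uniform, h=18: θ=157.4° here. β=45.6, B=100.6. 18·45.6/100.6 = 8.1590 → s = 15.1590
radial distance = base radius + s = 41 + 15.1590 = 56.1590

56.1590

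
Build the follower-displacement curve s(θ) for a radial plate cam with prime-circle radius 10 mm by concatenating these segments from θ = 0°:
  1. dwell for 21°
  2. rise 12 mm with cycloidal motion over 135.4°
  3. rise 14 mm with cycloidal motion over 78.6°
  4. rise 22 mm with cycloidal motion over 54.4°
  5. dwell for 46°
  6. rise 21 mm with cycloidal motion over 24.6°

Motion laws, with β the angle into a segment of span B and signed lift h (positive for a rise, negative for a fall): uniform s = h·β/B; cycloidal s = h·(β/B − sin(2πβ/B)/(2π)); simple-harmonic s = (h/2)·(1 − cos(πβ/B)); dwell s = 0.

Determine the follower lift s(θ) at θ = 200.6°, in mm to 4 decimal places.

seg 1 [0°–21°] dwell: s stays 0.0000
seg 2 [21°–156.4°] cycloidal, h=12: full span → s += 12 → s = 12.0000
seg 3 [156.4°–235°] cycloidal, h=14: θ=200.6° here. β=44.2, B=78.6. 14·(0.5623 − sin(2π·0.5623)/(2π)) = 8.7234 → s = 20.7234

20.7234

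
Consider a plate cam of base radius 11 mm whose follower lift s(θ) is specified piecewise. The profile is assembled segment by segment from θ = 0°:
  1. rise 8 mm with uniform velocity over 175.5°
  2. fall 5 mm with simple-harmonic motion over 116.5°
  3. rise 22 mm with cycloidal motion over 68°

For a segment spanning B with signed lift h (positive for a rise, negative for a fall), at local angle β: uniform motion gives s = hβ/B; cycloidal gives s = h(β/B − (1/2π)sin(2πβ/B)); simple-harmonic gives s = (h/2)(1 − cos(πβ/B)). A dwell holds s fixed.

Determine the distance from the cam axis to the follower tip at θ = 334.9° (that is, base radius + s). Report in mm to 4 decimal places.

seg 1 [0°–175.5°] uniform, h=8: full span → s += 8 → s = 8.0000
seg 2 [175.5°–292°] simple-harmonic, h=-5: full span → s += -5 → s = 3.0000
seg 3 [292°–360°] cycloidal, h=22: θ=334.9° here. β=42.9, B=68. 22·(0.6309 − sin(2π·0.6309)/(2π)) = 16.4451 → s = 19.4451
radial distance = base radius + s = 11 + 19.4451 = 30.4451

30.4451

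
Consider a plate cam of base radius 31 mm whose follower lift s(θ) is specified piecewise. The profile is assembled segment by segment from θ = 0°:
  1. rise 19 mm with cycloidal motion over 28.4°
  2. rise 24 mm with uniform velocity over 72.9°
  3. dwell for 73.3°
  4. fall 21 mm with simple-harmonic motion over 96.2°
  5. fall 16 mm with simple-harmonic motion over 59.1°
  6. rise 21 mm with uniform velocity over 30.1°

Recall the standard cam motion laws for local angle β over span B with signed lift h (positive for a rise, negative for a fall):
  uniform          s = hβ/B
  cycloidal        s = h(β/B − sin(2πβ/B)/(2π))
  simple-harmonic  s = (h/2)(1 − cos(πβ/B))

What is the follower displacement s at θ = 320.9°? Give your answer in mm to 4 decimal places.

seg 1 [0°–28.4°] cycloidal, h=19: full span → s += 19 → s = 19.0000
seg 2 [28.4°–101.3°] uniform, h=24: full span → s += 24 → s = 43.0000
seg 3 [101.3°–174.6°] dwell: s stays 43.0000
seg 4 [174.6°–270.8°] simple-harmonic, h=-21: full span → s += -21 → s = 22.0000
seg 5 [270.8°–329.9°] simple-harmonic, h=-16: θ=320.9° here. β=50.1, B=59.1. -16/2·(1 − cos(π·0.8477)) = -15.1018 → s = 6.8982

6.8982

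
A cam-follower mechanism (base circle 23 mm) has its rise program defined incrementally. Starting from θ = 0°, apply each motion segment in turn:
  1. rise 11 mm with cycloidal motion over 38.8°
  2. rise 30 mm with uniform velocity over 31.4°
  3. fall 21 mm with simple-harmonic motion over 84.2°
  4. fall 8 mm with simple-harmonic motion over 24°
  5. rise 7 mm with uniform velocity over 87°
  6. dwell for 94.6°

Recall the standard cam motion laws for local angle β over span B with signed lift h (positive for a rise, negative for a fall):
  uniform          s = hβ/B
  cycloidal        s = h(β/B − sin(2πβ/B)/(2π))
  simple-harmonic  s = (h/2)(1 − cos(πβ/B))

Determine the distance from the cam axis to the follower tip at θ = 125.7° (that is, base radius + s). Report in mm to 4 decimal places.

seg 1 [0°–38.8°] cycloidal, h=11: full span → s += 11 → s = 11.0000
seg 2 [38.8°–70.2°] uniform, h=30: full span → s += 30 → s = 41.0000
seg 3 [70.2°–154.4°] simple-harmonic, h=-21: θ=125.7° here. β=55.5, B=84.2. -21/2·(1 − cos(π·0.6591)) = -15.5337 → s = 25.4663
radial distance = base radius + s = 23 + 25.4663 = 48.4663

48.4663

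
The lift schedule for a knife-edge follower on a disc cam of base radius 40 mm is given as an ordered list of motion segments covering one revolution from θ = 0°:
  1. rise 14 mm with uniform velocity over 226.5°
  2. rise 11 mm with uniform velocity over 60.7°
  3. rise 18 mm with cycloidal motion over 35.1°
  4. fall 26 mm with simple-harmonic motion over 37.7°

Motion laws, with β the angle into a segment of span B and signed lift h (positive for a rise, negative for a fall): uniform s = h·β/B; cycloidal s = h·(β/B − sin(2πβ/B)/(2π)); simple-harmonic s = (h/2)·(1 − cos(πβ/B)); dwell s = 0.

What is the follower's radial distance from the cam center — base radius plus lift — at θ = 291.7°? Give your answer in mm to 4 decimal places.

seg 1 [0°–226.5°] uniform, h=14: full span → s += 14 → s = 14.0000
seg 2 [226.5°–287.2°] uniform, h=11: full span → s += 11 → s = 25.0000
seg 3 [287.2°–322.3°] cycloidal, h=18: θ=291.7° here. β=4.5, B=35.1. 18·(0.1282 − sin(2π·0.1282)/(2π)) = 0.2416 → s = 25.2416
radial distance = base radius + s = 40 + 25.2416 = 65.2416

65.2416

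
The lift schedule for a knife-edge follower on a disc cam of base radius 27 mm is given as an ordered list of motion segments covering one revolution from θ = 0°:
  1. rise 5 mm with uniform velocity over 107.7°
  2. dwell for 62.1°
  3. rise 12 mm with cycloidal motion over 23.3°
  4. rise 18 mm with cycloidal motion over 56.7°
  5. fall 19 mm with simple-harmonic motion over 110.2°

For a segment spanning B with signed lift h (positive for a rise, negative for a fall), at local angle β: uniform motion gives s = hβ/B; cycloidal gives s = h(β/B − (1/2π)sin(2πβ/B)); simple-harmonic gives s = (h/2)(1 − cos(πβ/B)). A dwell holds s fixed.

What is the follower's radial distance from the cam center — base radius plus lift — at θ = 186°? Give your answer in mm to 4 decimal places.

seg 1 [0°–107.7°] uniform, h=5: full span → s += 5 → s = 5.0000
seg 2 [107.7°–169.8°] dwell: s stays 5.0000
seg 3 [169.8°–193.1°] cycloidal, h=12: θ=186° here. β=16.2, B=23.3. 12·(0.6953 − sin(2π·0.6953)/(2π)) = 10.1414 → s = 15.1414
radial distance = base radius + s = 27 + 15.1414 = 42.1414

42.1414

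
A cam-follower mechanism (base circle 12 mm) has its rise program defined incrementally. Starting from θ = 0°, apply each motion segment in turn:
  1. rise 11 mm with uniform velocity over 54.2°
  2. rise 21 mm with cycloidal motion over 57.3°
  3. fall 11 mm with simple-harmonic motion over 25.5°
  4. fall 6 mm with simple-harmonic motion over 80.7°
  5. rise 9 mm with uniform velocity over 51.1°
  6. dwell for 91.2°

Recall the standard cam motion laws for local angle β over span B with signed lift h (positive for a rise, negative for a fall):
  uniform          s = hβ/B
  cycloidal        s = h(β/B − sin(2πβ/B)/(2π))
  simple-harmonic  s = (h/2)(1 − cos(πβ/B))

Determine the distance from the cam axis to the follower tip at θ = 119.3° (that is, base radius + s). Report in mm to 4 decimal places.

seg 1 [0°–54.2°] uniform, h=11: full span → s += 11 → s = 11.0000
seg 2 [54.2°–111.5°] cycloidal, h=21: full span → s += 21 → s = 32.0000
seg 3 [111.5°–137°] simple-harmonic, h=-11: θ=119.3° here. β=7.8, B=25.5. -11/2·(1 − cos(π·0.3059)) = -2.3500 → s = 29.6500
radial distance = base radius + s = 12 + 29.6500 = 41.6500

41.6500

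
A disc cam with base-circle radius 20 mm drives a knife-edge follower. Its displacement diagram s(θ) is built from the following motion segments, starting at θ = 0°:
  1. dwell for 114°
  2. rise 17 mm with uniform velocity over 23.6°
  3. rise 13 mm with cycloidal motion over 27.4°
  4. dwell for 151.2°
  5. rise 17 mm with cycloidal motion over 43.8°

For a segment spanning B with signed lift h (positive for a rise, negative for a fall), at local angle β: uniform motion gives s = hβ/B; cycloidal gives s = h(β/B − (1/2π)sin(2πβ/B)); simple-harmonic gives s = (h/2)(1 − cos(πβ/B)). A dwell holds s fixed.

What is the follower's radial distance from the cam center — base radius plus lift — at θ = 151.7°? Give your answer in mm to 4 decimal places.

seg 1 [0°–114°] dwell: s stays 0.0000
seg 2 [114°–137.6°] uniform, h=17: full span → s += 17 → s = 17.0000
seg 3 [137.6°–165°] cycloidal, h=13: θ=151.7° here. β=14.1, B=27.4. 13·(0.5146 − sin(2π·0.5146)/(2π)) = 6.8793 → s = 23.8793
radial distance = base radius + s = 20 + 23.8793 = 43.8793

43.8793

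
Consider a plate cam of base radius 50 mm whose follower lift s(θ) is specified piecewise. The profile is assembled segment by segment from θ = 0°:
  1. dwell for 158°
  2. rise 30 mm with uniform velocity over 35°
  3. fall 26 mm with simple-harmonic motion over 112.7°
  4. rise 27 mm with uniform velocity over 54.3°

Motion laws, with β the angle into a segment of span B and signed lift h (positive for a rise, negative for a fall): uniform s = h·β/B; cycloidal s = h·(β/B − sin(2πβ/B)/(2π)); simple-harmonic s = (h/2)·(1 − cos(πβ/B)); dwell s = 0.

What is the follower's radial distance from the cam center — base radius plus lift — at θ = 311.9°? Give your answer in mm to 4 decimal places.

seg 1 [0°–158°] dwell: s stays 0.0000
seg 2 [158°–193°] uniform, h=30: full span → s += 30 → s = 30.0000
seg 3 [193°–305.7°] simple-harmonic, h=-26: full span → s += -26 → s = 4.0000
seg 4 [305.7°–360°] uniform, h=27: θ=311.9° here. β=6.2, B=54.3. 27·6.2/54.3 = 3.0829 → s = 7.0829
radial distance = base radius + s = 50 + 7.0829 = 57.0829

57.0829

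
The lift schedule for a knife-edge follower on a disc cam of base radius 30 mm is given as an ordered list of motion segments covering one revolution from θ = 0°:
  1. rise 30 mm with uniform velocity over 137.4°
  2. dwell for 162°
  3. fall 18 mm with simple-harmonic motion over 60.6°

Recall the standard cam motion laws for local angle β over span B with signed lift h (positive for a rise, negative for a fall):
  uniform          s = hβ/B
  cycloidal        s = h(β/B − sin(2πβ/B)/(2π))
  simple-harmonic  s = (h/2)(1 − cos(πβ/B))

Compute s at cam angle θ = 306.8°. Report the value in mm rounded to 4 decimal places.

seg 1 [0°–137.4°] uniform, h=30: full span → s += 30 → s = 30.0000
seg 2 [137.4°–299.4°] dwell: s stays 30.0000
seg 3 [299.4°–360°] simple-harmonic, h=-18: θ=306.8° here. β=7.4, B=60.6. -18/2·(1 − cos(π·0.1221)) = -0.6542 → s = 29.3458

29.3458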